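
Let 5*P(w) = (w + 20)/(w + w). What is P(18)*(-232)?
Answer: -2204/45 ≈ -48.978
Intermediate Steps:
P(w) = (20 + w)/(10*w) (P(w) = ((w + 20)/(w + w))/5 = ((20 + w)/((2*w)))/5 = ((20 + w)*(1/(2*w)))/5 = ((20 + w)/(2*w))/5 = (20 + w)/(10*w))
P(18)*(-232) = ((1/10)*(20 + 18)/18)*(-232) = ((1/10)*(1/18)*38)*(-232) = (19/90)*(-232) = -2204/45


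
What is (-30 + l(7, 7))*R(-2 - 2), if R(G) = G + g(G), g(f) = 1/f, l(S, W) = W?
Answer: 391/4 ≈ 97.750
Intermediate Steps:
g(f) = 1/f
R(G) = G + 1/G
(-30 + l(7, 7))*R(-2 - 2) = (-30 + 7)*((-2 - 2) + 1/(-2 - 2)) = -23*(-4 + 1/(-4)) = -23*(-4 - 1/4) = -23*(-17/4) = 391/4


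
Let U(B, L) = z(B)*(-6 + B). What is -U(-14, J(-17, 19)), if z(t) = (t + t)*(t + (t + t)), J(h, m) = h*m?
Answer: 23520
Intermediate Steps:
z(t) = 6*t² (z(t) = (2*t)*(t + 2*t) = (2*t)*(3*t) = 6*t²)
U(B, L) = 6*B²*(-6 + B) (U(B, L) = (6*B²)*(-6 + B) = 6*B²*(-6 + B))
-U(-14, J(-17, 19)) = -6*(-14)²*(-6 - 14) = -6*196*(-20) = -1*(-23520) = 23520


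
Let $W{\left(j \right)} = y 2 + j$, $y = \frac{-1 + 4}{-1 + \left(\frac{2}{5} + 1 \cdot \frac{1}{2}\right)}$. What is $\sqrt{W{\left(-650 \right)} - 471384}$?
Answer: $i \sqrt{472094} \approx 687.09 i$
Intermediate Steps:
$y = -30$ ($y = \frac{3}{-1 + \left(2 \cdot \frac{1}{5} + 1 \cdot \frac{1}{2}\right)} = \frac{3}{-1 + \left(\frac{2}{5} + \frac{1}{2}\right)} = \frac{3}{-1 + \frac{9}{10}} = \frac{3}{- \frac{1}{10}} = 3 \left(-10\right) = -30$)
$W{\left(j \right)} = -60 + j$ ($W{\left(j \right)} = \left(-30\right) 2 + j = -60 + j$)
$\sqrt{W{\left(-650 \right)} - 471384} = \sqrt{\left(-60 - 650\right) - 471384} = \sqrt{-710 - 471384} = \sqrt{-472094} = i \sqrt{472094}$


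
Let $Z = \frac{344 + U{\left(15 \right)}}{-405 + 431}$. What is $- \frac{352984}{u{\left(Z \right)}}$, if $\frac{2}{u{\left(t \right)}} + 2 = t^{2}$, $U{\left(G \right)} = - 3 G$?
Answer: $-22988083$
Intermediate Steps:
$Z = \frac{23}{2}$ ($Z = \frac{344 - 45}{-405 + 431} = \frac{344 - 45}{26} = 299 \cdot \frac{1}{26} = \frac{23}{2} \approx 11.5$)
$u{\left(t \right)} = \frac{2}{-2 + t^{2}}$
$- \frac{352984}{u{\left(Z \right)}} = - \frac{352984}{2 \frac{1}{-2 + \left(\frac{23}{2}\right)^{2}}} = - \frac{352984}{2 \frac{1}{-2 + \frac{529}{4}}} = - \frac{352984}{2 \frac{1}{\frac{521}{4}}} = - \frac{352984}{2 \cdot \frac{4}{521}} = - \frac{352984}{\frac{8}{521}} = \left(-352984\right) \frac{521}{8} = -22988083$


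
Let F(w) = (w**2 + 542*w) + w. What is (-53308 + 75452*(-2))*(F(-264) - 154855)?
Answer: 46664688332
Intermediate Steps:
F(w) = w**2 + 543*w
(-53308 + 75452*(-2))*(F(-264) - 154855) = (-53308 + 75452*(-2))*(-264*(543 - 264) - 154855) = (-53308 - 150904)*(-264*279 - 154855) = -204212*(-73656 - 154855) = -204212*(-228511) = 46664688332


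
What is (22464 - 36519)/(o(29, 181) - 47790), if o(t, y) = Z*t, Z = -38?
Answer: 14055/48892 ≈ 0.28747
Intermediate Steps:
o(t, y) = -38*t
(22464 - 36519)/(o(29, 181) - 47790) = (22464 - 36519)/(-38*29 - 47790) = -14055/(-1102 - 47790) = -14055/(-48892) = -14055*(-1/48892) = 14055/48892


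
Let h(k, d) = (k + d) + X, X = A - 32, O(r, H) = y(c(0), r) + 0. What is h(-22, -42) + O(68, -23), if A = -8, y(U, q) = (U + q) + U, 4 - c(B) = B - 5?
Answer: -18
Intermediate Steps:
c(B) = 9 - B (c(B) = 4 - (B - 5) = 4 - (-5 + B) = 4 + (5 - B) = 9 - B)
y(U, q) = q + 2*U
O(r, H) = 18 + r (O(r, H) = (r + 2*(9 - 1*0)) + 0 = (r + 2*(9 + 0)) + 0 = (r + 2*9) + 0 = (r + 18) + 0 = (18 + r) + 0 = 18 + r)
X = -40 (X = -8 - 32 = -40)
h(k, d) = -40 + d + k (h(k, d) = (k + d) - 40 = (d + k) - 40 = -40 + d + k)
h(-22, -42) + O(68, -23) = (-40 - 42 - 22) + (18 + 68) = -104 + 86 = -18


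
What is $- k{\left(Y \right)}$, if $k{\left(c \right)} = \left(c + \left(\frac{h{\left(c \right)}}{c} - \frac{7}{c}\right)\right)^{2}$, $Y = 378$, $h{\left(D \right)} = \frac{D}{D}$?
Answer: $- \frac{567058969}{3969} \approx -1.4287 \cdot 10^{5}$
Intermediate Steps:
$h{\left(D \right)} = 1$
$k{\left(c \right)} = \left(c - \frac{6}{c}\right)^{2}$ ($k{\left(c \right)} = \left(c + \left(1 \frac{1}{c} - \frac{7}{c}\right)\right)^{2} = \left(c + \left(\frac{1}{c} - \frac{7}{c}\right)\right)^{2} = \left(c - \frac{6}{c}\right)^{2}$)
$- k{\left(Y \right)} = - \frac{\left(-6 + 378^{2}\right)^{2}}{142884} = - \frac{\left(-6 + 142884\right)^{2}}{142884} = - \frac{142878^{2}}{142884} = - \frac{20414122884}{142884} = \left(-1\right) \frac{567058969}{3969} = - \frac{567058969}{3969}$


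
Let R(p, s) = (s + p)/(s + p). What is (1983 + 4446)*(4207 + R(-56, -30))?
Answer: 27053232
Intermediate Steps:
R(p, s) = 1 (R(p, s) = (p + s)/(p + s) = 1)
(1983 + 4446)*(4207 + R(-56, -30)) = (1983 + 4446)*(4207 + 1) = 6429*4208 = 27053232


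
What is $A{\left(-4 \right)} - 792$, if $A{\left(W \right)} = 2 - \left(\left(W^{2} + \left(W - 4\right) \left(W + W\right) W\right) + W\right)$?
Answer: $-546$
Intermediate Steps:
$A{\left(W \right)} = 2 - W - W^{2} - 2 W^{2} \left(-4 + W\right)$ ($A{\left(W \right)} = 2 - \left(\left(W^{2} + \left(-4 + W\right) 2 W W\right) + W\right) = 2 - \left(\left(W^{2} + 2 W \left(-4 + W\right) W\right) + W\right) = 2 - \left(\left(W^{2} + 2 W^{2} \left(-4 + W\right)\right) + W\right) = 2 - \left(W + W^{2} + 2 W^{2} \left(-4 + W\right)\right) = 2 - W - W^{2} - 2 W^{2} \left(-4 + W\right)$)
$A{\left(-4 \right)} - 792 = \left(2 - -4 - 2 \left(-4\right)^{3} + 7 \left(-4\right)^{2}\right) - 792 = \left(2 + 4 - -128 + 7 \cdot 16\right) - 792 = \left(2 + 4 + 128 + 112\right) - 792 = 246 - 792 = -546$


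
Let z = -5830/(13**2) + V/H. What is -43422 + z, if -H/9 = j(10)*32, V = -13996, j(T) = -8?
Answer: -4230820579/97344 ≈ -43463.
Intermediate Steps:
H = 2304 (H = -(-72)*32 = -9*(-256) = 2304)
z = -3949411/97344 (z = -5830/(13**2) - 13996/2304 = -5830/169 - 13996*1/2304 = -5830*1/169 - 3499/576 = -5830/169 - 3499/576 = -3949411/97344 ≈ -40.572)
-43422 + z = -43422 - 3949411/97344 = -4230820579/97344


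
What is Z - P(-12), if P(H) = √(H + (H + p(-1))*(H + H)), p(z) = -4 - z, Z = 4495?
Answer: 4495 - 2*√87 ≈ 4476.3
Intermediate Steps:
P(H) = √(H + 2*H*(-3 + H)) (P(H) = √(H + (H + (-4 - 1*(-1)))*(H + H)) = √(H + (H + (-4 + 1))*(2*H)) = √(H + (H - 3)*(2*H)) = √(H + (-3 + H)*(2*H)) = √(H + 2*H*(-3 + H)))
Z - P(-12) = 4495 - √(-12*(-5 + 2*(-12))) = 4495 - √(-12*(-5 - 24)) = 4495 - √(-12*(-29)) = 4495 - √348 = 4495 - 2*√87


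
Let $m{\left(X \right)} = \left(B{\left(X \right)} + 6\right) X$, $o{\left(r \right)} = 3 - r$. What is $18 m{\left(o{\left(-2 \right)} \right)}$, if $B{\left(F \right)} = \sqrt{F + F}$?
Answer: $540 + 90 \sqrt{10} \approx 824.61$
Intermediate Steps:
$B{\left(F \right)} = \sqrt{2} \sqrt{F}$ ($B{\left(F \right)} = \sqrt{2 F} = \sqrt{2} \sqrt{F}$)
$m{\left(X \right)} = X \left(6 + \sqrt{2} \sqrt{X}\right)$ ($m{\left(X \right)} = \left(\sqrt{2} \sqrt{X} + 6\right) X = \left(6 + \sqrt{2} \sqrt{X}\right) X = X \left(6 + \sqrt{2} \sqrt{X}\right)$)
$18 m{\left(o{\left(-2 \right)} \right)} = 18 \left(3 - -2\right) \left(6 + \sqrt{2} \sqrt{3 - -2}\right) = 18 \left(3 + 2\right) \left(6 + \sqrt{2} \sqrt{3 + 2}\right) = 18 \cdot 5 \left(6 + \sqrt{2} \sqrt{5}\right) = 18 \cdot 5 \left(6 + \sqrt{10}\right) = 18 \left(30 + 5 \sqrt{10}\right) = 540 + 90 \sqrt{10}$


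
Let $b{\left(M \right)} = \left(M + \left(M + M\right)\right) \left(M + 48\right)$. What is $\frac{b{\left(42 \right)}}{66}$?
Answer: $\frac{1890}{11} \approx 171.82$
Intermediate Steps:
$b{\left(M \right)} = 3 M \left(48 + M\right)$ ($b{\left(M \right)} = \left(M + 2 M\right) \left(48 + M\right) = 3 M \left(48 + M\right)$)
$\frac{b{\left(42 \right)}}{66} = \frac{3 \cdot 42 \left(48 + 42\right)}{66} = 3 \cdot 42 \cdot 90 \cdot \frac{1}{66} = 11340 \cdot \frac{1}{66} = \frac{1890}{11}$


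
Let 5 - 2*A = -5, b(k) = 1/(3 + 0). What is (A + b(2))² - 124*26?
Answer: -28760/9 ≈ -3195.6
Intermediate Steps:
b(k) = ⅓ (b(k) = 1/3 = ⅓)
A = 5 (A = 5/2 - ½*(-5) = 5/2 + 5/2 = 5)
(A + b(2))² - 124*26 = (5 + ⅓)² - 124*26 = (16/3)² - 3224 = 256/9 - 3224 = -28760/9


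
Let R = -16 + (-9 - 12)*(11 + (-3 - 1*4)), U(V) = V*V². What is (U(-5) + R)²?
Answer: 50625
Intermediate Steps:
U(V) = V³
R = -100 (R = -16 - 21*(11 + (-3 - 4)) = -16 - 21*(11 - 7) = -16 - 21*4 = -16 - 84 = -100)
(U(-5) + R)² = ((-5)³ - 100)² = (-125 - 100)² = (-225)² = 50625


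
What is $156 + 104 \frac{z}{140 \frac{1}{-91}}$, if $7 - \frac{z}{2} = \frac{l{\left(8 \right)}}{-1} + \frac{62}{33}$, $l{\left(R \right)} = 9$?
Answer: $- \frac{289276}{165} \approx -1753.2$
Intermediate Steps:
$z = \frac{932}{33}$ ($z = 14 - 2 \left(\frac{9}{-1} + \frac{62}{33}\right) = 14 - 2 \left(9 \left(-1\right) + 62 \cdot \frac{1}{33}\right) = 14 - 2 \left(-9 + \frac{62}{33}\right) = 14 - - \frac{470}{33} = 14 + \frac{470}{33} = \frac{932}{33} \approx 28.242$)
$156 + 104 \frac{z}{140 \frac{1}{-91}} = 156 + 104 \frac{932}{33 \frac{140}{-91}} = 156 + 104 \frac{932}{33 \cdot 140 \left(- \frac{1}{91}\right)} = 156 + 104 \frac{932}{33 \left(- \frac{20}{13}\right)} = 156 + 104 \cdot \frac{932}{33} \left(- \frac{13}{20}\right) = 156 + 104 \left(- \frac{3029}{165}\right) = 156 - \frac{315016}{165} = - \frac{289276}{165}$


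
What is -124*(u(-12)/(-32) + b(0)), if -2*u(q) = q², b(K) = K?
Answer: -279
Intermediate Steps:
u(q) = -q²/2
-124*(u(-12)/(-32) + b(0)) = -124*(-½*(-12)²/(-32) + 0) = -124*(-½*144*(-1/32) + 0) = -124*(-72*(-1/32) + 0) = -124*(9/4 + 0) = -124*9/4 = -279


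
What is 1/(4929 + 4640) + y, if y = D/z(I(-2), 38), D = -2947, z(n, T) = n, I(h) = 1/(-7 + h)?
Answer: 253798588/9569 ≈ 26523.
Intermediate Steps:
y = 26523 (y = -2947/(1/(-7 - 2)) = -2947/(1/(-9)) = -2947/(-1/9) = -2947*(-9) = 26523)
1/(4929 + 4640) + y = 1/(4929 + 4640) + 26523 = 1/9569 + 26523 = 253798588/9569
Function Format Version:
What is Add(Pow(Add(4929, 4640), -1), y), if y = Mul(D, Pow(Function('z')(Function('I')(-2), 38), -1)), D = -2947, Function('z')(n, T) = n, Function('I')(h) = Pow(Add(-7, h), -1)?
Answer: Rational(253798588, 9569) ≈ 26523.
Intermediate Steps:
y = 26523 (y = Mul(-2947, Pow(Pow(Add(-7, -2), -1), -1)) = Mul(-2947, Pow(Pow(-9, -1), -1)) = Mul(-2947, Pow(Rational(-1, 9), -1)) = Mul(-2947, -9) = 26523)
Add(Pow(Add(4929, 4640), -1), y) = Add(Pow(Add(4929, 4640), -1), 26523) = Add(Pow(9569, -1), 26523) = Add(Rational(1, 9569), 26523) = Rational(253798588, 9569)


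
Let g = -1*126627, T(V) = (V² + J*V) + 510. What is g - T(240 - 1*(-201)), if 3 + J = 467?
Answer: -526242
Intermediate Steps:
J = 464 (J = -3 + 467 = 464)
T(V) = 510 + V² + 464*V (T(V) = (V² + 464*V) + 510 = 510 + V² + 464*V)
g = -126627
g - T(240 - 1*(-201)) = -126627 - (510 + (240 - 1*(-201))² + 464*(240 - 1*(-201))) = -126627 - (510 + (240 + 201)² + 464*(240 + 201)) = -126627 - (510 + 441² + 464*441) = -126627 - (510 + 194481 + 204624) = -126627 - 1*399615 = -126627 - 399615 = -526242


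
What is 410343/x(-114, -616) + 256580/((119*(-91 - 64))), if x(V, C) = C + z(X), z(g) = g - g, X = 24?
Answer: -220766569/324632 ≈ -680.05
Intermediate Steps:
z(g) = 0
x(V, C) = C (x(V, C) = C + 0 = C)
410343/x(-114, -616) + 256580/((119*(-91 - 64))) = 410343/(-616) + 256580/((119*(-91 - 64))) = 410343*(-1/616) + 256580/((119*(-155))) = -410343/616 + 256580/(-18445) = -410343/616 + 256580*(-1/18445) = -410343/616 - 51316/3689 = -220766569/324632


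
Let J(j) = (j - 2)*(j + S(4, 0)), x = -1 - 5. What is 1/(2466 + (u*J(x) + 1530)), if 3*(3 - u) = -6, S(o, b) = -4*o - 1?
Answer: 1/4916 ≈ 0.00020342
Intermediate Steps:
S(o, b) = -1 - 4*o
u = 5 (u = 3 - ⅓*(-6) = 3 + 2 = 5)
x = -6
J(j) = (-17 + j)*(-2 + j) (J(j) = (j - 2)*(j + (-1 - 4*4)) = (-2 + j)*(j + (-1 - 16)) = (-2 + j)*(j - 17) = (-2 + j)*(-17 + j) = (-17 + j)*(-2 + j))
1/(2466 + (u*J(x) + 1530)) = 1/(2466 + (5*(34 + (-6)² - 19*(-6)) + 1530)) = 1/(2466 + (5*(34 + 36 + 114) + 1530)) = 1/(2466 + (5*184 + 1530)) = 1/(2466 + (920 + 1530)) = 1/(2466 + 2450) = 1/4916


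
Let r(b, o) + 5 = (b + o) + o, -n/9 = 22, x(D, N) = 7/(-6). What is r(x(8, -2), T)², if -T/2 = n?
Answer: 22231225/36 ≈ 6.1753e+5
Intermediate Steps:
x(D, N) = -7/6 (x(D, N) = 7*(-⅙) = -7/6)
n = -198 (n = -9*22 = -198)
T = 396 (T = -2*(-198) = 396)
r(b, o) = -5 + b + 2*o (r(b, o) = -5 + ((b + o) + o) = -5 + (b + 2*o) = -5 + b + 2*o)
r(x(8, -2), T)² = (-5 - 7/6 + 2*396)² = (-5 - 7/6 + 792)² = (4715/6)² = 22231225/36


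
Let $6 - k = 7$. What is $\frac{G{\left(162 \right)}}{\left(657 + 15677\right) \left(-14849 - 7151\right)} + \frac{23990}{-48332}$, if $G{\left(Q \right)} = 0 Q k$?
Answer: $- \frac{11995}{24166} \approx -0.49636$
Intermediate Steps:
$k = -1$ ($k = 6 - 7 = -1$)
$G{\left(Q \right)} = 0$ ($G{\left(Q \right)} = 0 Q \left(-1\right) = 0 \left(-1\right) = 0$)
$\frac{G{\left(162 \right)}}{\left(657 + 15677\right) \left(-14849 - 7151\right)} + \frac{23990}{-48332} = \frac{0}{\left(657 + 15677\right) \left(-14849 - 7151\right)} + \frac{23990}{-48332} = \frac{0}{16334 \left(-22000\right)} + 23990 \left(- \frac{1}{48332}\right) = \frac{0}{-359348000} - \frac{11995}{24166} = 0 \left(- \frac{1}{359348000}\right) - \frac{11995}{24166} = 0 - \frac{11995}{24166} = - \frac{11995}{24166}$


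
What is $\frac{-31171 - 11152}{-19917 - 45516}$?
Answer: $\frac{42323}{65433} \approx 0.64681$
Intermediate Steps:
$\frac{-31171 - 11152}{-19917 - 45516} = - \frac{42323}{-65433} = \left(-42323\right) \left(- \frac{1}{65433}\right) = \frac{42323}{65433}$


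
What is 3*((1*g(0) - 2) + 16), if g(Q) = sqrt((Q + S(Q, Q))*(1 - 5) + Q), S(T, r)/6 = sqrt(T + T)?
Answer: 42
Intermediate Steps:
S(T, r) = 6*sqrt(2)*sqrt(T) (S(T, r) = 6*sqrt(T + T) = 6*sqrt(2*T) = 6*(sqrt(2)*sqrt(T)) = 6*sqrt(2)*sqrt(T))
g(Q) = sqrt(-3*Q - 24*sqrt(2)*sqrt(Q)) (g(Q) = sqrt((Q + 6*sqrt(2)*sqrt(Q))*(1 - 5) + Q) = sqrt((Q + 6*sqrt(2)*sqrt(Q))*(-4) + Q) = sqrt((-4*Q - 24*sqrt(2)*sqrt(Q)) + Q) = sqrt(-3*Q - 24*sqrt(2)*sqrt(Q)))
3*((1*g(0) - 2) + 16) = 3*((1*sqrt(-3*0 - 24*sqrt(2)*sqrt(0)) - 2) + 16) = 3*((1*sqrt(0 - 24*sqrt(2)*0) - 2) + 16) = 3*((1*sqrt(0 + 0) - 2) + 16) = 3*((1*sqrt(0) - 2) + 16) = 3*((1*0 - 2) + 16) = 3*((0 - 2) + 16) = 3*(-2 + 16) = 3*14 = 42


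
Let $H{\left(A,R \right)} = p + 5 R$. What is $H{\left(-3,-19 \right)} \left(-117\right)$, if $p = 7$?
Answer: $10296$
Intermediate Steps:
$H{\left(A,R \right)} = 7 + 5 R$
$H{\left(-3,-19 \right)} \left(-117\right) = \left(7 + 5 \left(-19\right)\right) \left(-117\right) = \left(7 - 95\right) \left(-117\right) = \left(-88\right) \left(-117\right) = 10296$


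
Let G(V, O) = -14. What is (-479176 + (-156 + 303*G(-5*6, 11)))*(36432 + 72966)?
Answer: -52902028452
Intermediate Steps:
(-479176 + (-156 + 303*G(-5*6, 11)))*(36432 + 72966) = (-479176 + (-156 + 303*(-14)))*(36432 + 72966) = (-479176 + (-156 - 4242))*109398 = (-479176 - 4398)*109398 = -483574*109398 = -52902028452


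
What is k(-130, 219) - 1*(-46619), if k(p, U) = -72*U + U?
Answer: 31070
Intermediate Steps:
k(p, U) = -71*U
k(-130, 219) - 1*(-46619) = -71*219 - 1*(-46619) = -15549 + 46619 = 31070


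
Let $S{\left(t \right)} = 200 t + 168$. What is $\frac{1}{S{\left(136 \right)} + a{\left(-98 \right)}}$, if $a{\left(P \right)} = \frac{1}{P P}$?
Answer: $\frac{9604}{262842273} \approx 3.6539 \cdot 10^{-5}$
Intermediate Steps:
$a{\left(P \right)} = \frac{1}{P^{2}}$
$S{\left(t \right)} = 168 + 200 t$
$\frac{1}{S{\left(136 \right)} + a{\left(-98 \right)}} = \frac{1}{\left(168 + 200 \cdot 136\right) + \frac{1}{9604}} = \frac{1}{\left(168 + 27200\right) + \frac{1}{9604}} = \frac{1}{27368 + \frac{1}{9604}} = \frac{1}{\frac{262842273}{9604}} = \frac{9604}{262842273}$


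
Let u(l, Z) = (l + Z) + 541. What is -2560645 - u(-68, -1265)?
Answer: -2559853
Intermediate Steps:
u(l, Z) = 541 + Z + l (u(l, Z) = (Z + l) + 541 = 541 + Z + l)
-2560645 - u(-68, -1265) = -2560645 - (541 - 1265 - 68) = -2560645 - 1*(-792) = -2560645 + 792 = -2559853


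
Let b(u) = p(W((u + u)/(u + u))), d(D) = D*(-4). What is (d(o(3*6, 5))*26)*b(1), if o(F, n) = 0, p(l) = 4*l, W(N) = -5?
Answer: 0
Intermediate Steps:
d(D) = -4*D
b(u) = -20 (b(u) = 4*(-5) = -20)
(d(o(3*6, 5))*26)*b(1) = (-4*0*26)*(-20) = (0*26)*(-20) = 0*(-20) = 0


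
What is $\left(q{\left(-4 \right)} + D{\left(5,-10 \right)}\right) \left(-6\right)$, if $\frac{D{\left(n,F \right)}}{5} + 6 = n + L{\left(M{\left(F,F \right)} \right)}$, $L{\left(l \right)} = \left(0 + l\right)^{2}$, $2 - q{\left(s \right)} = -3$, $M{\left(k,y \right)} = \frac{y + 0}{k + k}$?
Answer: $- \frac{15}{2} \approx -7.5$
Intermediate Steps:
$M{\left(k,y \right)} = \frac{y}{2 k}$
$q{\left(s \right)} = 5$ ($q{\left(s \right)} = 2 - -3 = 2 + 3 = 5$)
$L{\left(l \right)} = l^{2}$
$D{\left(n,F \right)} = - \frac{115}{4} + 5 n$ ($D{\left(n,F \right)} = -30 + 5 \left(n + \left(\frac{F}{2 F}\right)^{2}\right) = -30 + 5 \left(n + \left(\frac{1}{2}\right)^{2}\right) = -30 + 5 \left(n + \frac{1}{4}\right) = -30 + 5 \left(\frac{1}{4} + n\right) = -30 + \left(\frac{5}{4} + 5 n\right) = - \frac{115}{4} + 5 n$)
$\left(q{\left(-4 \right)} + D{\left(5,-10 \right)}\right) \left(-6\right) = \left(5 + \left(- \frac{115}{4} + 5 \cdot 5\right)\right) \left(-6\right) = \left(5 + \left(- \frac{115}{4} + 25\right)\right) \left(-6\right) = \left(5 - \frac{15}{4}\right) \left(-6\right) = \frac{5}{4} \left(-6\right) = - \frac{15}{2}$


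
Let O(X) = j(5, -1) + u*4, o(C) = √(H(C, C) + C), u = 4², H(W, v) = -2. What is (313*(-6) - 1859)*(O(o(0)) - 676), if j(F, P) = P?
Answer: 2290781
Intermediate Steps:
u = 16
o(C) = √(-2 + C)
O(X) = 63 (O(X) = -1 + 16*4 = -1 + 64 = 63)
(313*(-6) - 1859)*(O(o(0)) - 676) = (313*(-6) - 1859)*(63 - 676) = (-1878 - 1859)*(-613) = -3737*(-613) = 2290781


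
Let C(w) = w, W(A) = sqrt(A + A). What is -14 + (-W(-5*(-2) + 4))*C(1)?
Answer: -14 - 2*sqrt(7) ≈ -19.292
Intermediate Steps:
W(A) = sqrt(2)*sqrt(A) (W(A) = sqrt(2*A) = sqrt(2)*sqrt(A))
-14 + (-W(-5*(-2) + 4))*C(1) = -14 - sqrt(2)*sqrt(-5*(-2) + 4)*1 = -14 - sqrt(2)*sqrt(10 + 4)*1 = -14 - sqrt(2)*sqrt(14)*1 = -14 - 2*sqrt(7)*1 = -14 - 2*sqrt(7)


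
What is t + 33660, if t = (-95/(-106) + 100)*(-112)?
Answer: 1185060/53 ≈ 22360.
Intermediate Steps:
t = -598920/53 (t = (-95*(-1/106) + 100)*(-112) = (95/106 + 100)*(-112) = (10695/106)*(-112) = -598920/53 ≈ -11300.)
t + 33660 = -598920/53 + 33660 = 1185060/53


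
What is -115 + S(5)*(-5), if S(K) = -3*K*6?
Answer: 335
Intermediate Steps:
S(K) = -18*K
-115 + S(5)*(-5) = -115 - 18*5*(-5) = -115 - 90*(-5) = -115 + 450 = 335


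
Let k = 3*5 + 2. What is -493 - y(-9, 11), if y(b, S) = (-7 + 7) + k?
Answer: -510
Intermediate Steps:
k = 17 (k = 15 + 2 = 17)
y(b, S) = 17 (y(b, S) = (-7 + 7) + 17 = 0 + 17 = 17)
-493 - y(-9, 11) = -493 - 1*17 = -493 - 17 = -510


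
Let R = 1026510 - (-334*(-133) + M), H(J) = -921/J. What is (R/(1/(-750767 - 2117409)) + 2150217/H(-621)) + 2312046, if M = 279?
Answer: -864511155294847/307 ≈ -2.8160e+12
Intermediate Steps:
R = 981809 (R = 1026510 - (-334*(-133) + 279) = 1026510 - (44422 + 279) = 1026510 - 1*44701 = 1026510 - 44701 = 981809)
(R/(1/(-750767 - 2117409)) + 2150217/H(-621)) + 2312046 = (981809/(1/(-750767 - 2117409)) + 2150217/((-921/(-621)))) + 2312046 = (981809/(1/(-2868176)) + 2150217/((-921*(-1/621)))) + 2312046 = (981809/(-1/2868176) + 2150217/(307/207)) + 2312046 = (981809*(-2868176) + 2150217*(207/307)) + 2312046 = (-2816001010384 + 445094919/307) + 2312046 = -864511865092969/307 + 2312046 = -864511155294847/307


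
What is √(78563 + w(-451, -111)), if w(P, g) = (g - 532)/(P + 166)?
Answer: √6381462930/285 ≈ 280.29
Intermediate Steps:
w(P, g) = (-532 + g)/(166 + P)
√(78563 + w(-451, -111)) = √(78563 + (-532 - 111)/(166 - 451)) = √(78563 - 643/(-285)) = √(78563 - 1/285*(-643)) = √(78563 + 643/285) = √(22391098/285) = √6381462930/285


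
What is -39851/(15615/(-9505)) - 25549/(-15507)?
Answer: 14504194164/597881 ≈ 24259.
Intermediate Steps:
-39851/(15615/(-9505)) - 25549/(-15507) = -39851/(15615*(-1/9505)) - 25549*(-1/15507) = -39851/(-3123/1901) + 25549/15507 = -39851*(-1901/3123) + 25549/15507 = 75756751/3123 + 25549/15507 = 14504194164/597881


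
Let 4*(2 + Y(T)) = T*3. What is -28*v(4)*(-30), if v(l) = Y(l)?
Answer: 840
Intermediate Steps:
Y(T) = -2 + 3*T/4 (Y(T) = -2 + (T*3)/4 = -2 + (3*T)/4 = -2 + 3*T/4)
v(l) = -2 + 3*l/4
-28*v(4)*(-30) = -28*(-2 + (¾)*4)*(-30) = -28*(-2 + 3)*(-30) = -28*1*(-30) = -28*(-30) = 840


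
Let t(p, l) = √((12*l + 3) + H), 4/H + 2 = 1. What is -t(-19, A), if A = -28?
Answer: -I*√337 ≈ -18.358*I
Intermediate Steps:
H = -4 (H = 4/(-2 + 1) = 4/(-1) = 4*(-1) = -4)
t(p, l) = √(-1 + 12*l) (t(p, l) = √((12*l + 3) - 4) = √((3 + 12*l) - 4) = √(-1 + 12*l))
-t(-19, A) = -√(-1 + 12*(-28)) = -√(-1 - 336) = -√(-337) = -I*√337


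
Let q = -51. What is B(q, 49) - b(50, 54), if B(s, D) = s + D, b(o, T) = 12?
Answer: -14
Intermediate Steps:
B(s, D) = D + s
B(q, 49) - b(50, 54) = (49 - 51) - 1*12 = -2 - 12 = -14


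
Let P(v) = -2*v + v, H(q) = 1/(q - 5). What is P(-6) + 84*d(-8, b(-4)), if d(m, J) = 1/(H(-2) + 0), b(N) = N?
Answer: -582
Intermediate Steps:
H(q) = 1/(-5 + q)
P(v) = -v
d(m, J) = -7 (d(m, J) = 1/(1/(-5 - 2) + 0) = 1/(1/(-7) + 0) = 1/(-1/7 + 0) = 1/(-1/7) = -7)
P(-6) + 84*d(-8, b(-4)) = -1*(-6) + 84*(-7) = 6 - 588 = -582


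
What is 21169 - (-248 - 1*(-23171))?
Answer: -1754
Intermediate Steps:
21169 - (-248 - 1*(-23171)) = 21169 - (-248 + 23171) = 21169 - 1*22923 = 21169 - 22923 = -1754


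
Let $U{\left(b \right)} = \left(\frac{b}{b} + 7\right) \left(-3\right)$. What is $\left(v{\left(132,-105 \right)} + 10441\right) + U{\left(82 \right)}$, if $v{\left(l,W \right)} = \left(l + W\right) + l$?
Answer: $10576$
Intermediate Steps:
$v{\left(l,W \right)} = W + 2 l$ ($v{\left(l,W \right)} = \left(W + l\right) + l = W + 2 l$)
$U{\left(b \right)} = -24$ ($U{\left(b \right)} = \left(1 + 7\right) \left(-3\right) = 8 \left(-3\right) = -24$)
$\left(v{\left(132,-105 \right)} + 10441\right) + U{\left(82 \right)} = \left(\left(-105 + 2 \cdot 132\right) + 10441\right) - 24 = \left(\left(-105 + 264\right) + 10441\right) - 24 = \left(159 + 10441\right) - 24 = 10600 - 24 = 10576$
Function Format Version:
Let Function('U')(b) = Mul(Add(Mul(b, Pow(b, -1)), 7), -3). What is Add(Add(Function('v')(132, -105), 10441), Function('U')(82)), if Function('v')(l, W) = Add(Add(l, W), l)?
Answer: 10576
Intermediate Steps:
Function('v')(l, W) = Add(W, Mul(2, l)) (Function('v')(l, W) = Add(Add(W, l), l) = Add(W, Mul(2, l)))
Function('U')(b) = -24 (Function('U')(b) = Mul(Add(1, 7), -3) = Mul(8, -3) = -24)
Add(Add(Function('v')(132, -105), 10441), Function('U')(82)) = Add(Add(Add(-105, Mul(2, 132)), 10441), -24) = Add(Add(Add(-105, 264), 10441), -24) = Add(Add(159, 10441), -24) = Add(10600, -24) = 10576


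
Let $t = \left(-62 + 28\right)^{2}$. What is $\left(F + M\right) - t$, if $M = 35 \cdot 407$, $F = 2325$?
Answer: $15414$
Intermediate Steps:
$M = 14245$
$t = 1156$ ($t = \left(-34\right)^{2} = 1156$)
$\left(F + M\right) - t = \left(2325 + 14245\right) - 1156 = 16570 - 1156 = 15414$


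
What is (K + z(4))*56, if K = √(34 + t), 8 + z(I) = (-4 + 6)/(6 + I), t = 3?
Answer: -2184/5 + 56*√37 ≈ -96.165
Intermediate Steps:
z(I) = -8 + 2/(6 + I) (z(I) = -8 + (-4 + 6)/(6 + I) = -8 + 2/(6 + I))
K = √37 (K = √(34 + 3) = √37 ≈ 6.0828)
(K + z(4))*56 = (√37 + 2*(-23 - 4*4)/(6 + 4))*56 = (√37 + 2*(-23 - 16)/10)*56 = (√37 + 2*(⅒)*(-39))*56 = (√37 - 39/5)*56 = (-39/5 + √37)*56 = -2184/5 + 56*√37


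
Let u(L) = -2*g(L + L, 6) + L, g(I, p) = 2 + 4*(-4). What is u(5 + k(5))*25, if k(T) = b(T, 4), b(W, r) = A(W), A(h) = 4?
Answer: 925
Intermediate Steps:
b(W, r) = 4
k(T) = 4
g(I, p) = -14 (g(I, p) = 2 - 16 = -14)
u(L) = 28 + L (u(L) = -2*(-14) + L = 28 + L)
u(5 + k(5))*25 = (28 + (5 + 4))*25 = (28 + 9)*25 = 37*25 = 925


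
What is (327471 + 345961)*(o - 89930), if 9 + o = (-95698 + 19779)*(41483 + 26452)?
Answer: -3473324671884128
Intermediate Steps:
o = -5157557274 (o = -9 + (-95698 + 19779)*(41483 + 26452) = -9 - 75919*67935 = -9 - 5157557265 = -5157557274)
(327471 + 345961)*(o - 89930) = (327471 + 345961)*(-5157557274 - 89930) = 673432*(-5157647204) = -3473324671884128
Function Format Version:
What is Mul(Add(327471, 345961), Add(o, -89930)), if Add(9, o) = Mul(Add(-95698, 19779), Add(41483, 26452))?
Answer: -3473324671884128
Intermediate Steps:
o = -5157557274 (o = Add(-9, Mul(Add(-95698, 19779), Add(41483, 26452))) = Add(-9, Mul(-75919, 67935)) = Add(-9, -5157557265) = -5157557274)
Mul(Add(327471, 345961), Add(o, -89930)) = Mul(Add(327471, 345961), Add(-5157557274, -89930)) = Mul(673432, -5157647204) = -3473324671884128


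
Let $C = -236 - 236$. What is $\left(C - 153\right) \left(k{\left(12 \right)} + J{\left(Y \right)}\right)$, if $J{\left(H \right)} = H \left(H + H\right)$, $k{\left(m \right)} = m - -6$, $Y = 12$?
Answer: $-191250$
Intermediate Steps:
$k{\left(m \right)} = 6 + m$ ($k{\left(m \right)} = m + 6 = 6 + m$)
$J{\left(H \right)} = 2 H^{2}$ ($J{\left(H \right)} = H 2 H = 2 H^{2}$)
$C = -472$ ($C = -236 - 236 = -472$)
$\left(C - 153\right) \left(k{\left(12 \right)} + J{\left(Y \right)}\right) = \left(-472 - 153\right) \left(\left(6 + 12\right) + 2 \cdot 12^{2}\right) = - 625 \left(18 + 2 \cdot 144\right) = - 625 \left(18 + 288\right) = \left(-625\right) 306 = -191250$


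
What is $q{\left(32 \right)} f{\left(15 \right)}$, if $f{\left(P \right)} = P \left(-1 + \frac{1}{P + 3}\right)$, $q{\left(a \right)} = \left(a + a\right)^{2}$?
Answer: $- \frac{174080}{3} \approx -58027.0$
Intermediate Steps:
$q{\left(a \right)} = 4 a^{2}$ ($q{\left(a \right)} = \left(2 a\right)^{2} = 4 a^{2}$)
$f{\left(P \right)} = P \left(-1 + \frac{1}{3 + P}\right)$
$q{\left(32 \right)} f{\left(15 \right)} = 4 \cdot 32^{2} \left(\left(-1\right) 15 \frac{1}{3 + 15} \left(2 + 15\right)\right) = 4 \cdot 1024 \left(\left(-1\right) 15 \cdot \frac{1}{18} \cdot 17\right) = 4096 \left(\left(-1\right) 15 \cdot \frac{1}{18} \cdot 17\right) = 4096 \left(- \frac{85}{6}\right) = - \frac{174080}{3}$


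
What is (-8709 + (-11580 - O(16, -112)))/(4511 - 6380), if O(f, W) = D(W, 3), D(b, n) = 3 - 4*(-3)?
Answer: 6768/623 ≈ 10.864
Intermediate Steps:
D(b, n) = 15 (D(b, n) = 3 + 12 = 15)
O(f, W) = 15
(-8709 + (-11580 - O(16, -112)))/(4511 - 6380) = (-8709 + (-11580 - 1*15))/(4511 - 6380) = (-8709 + (-11580 - 15))/(-1869) = (-8709 - 11595)*(-1/1869) = -20304*(-1/1869) = 6768/623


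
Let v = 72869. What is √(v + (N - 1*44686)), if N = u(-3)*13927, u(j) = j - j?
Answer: √28183 ≈ 167.88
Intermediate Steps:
u(j) = 0
N = 0 (N = 0*13927 = 0)
√(v + (N - 1*44686)) = √(72869 + (0 - 1*44686)) = √(72869 + (0 - 44686)) = √(72869 - 44686) = √28183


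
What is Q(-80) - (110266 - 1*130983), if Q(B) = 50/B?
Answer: 165731/8 ≈ 20716.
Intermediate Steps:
Q(-80) - (110266 - 1*130983) = 50/(-80) - (110266 - 1*130983) = 50*(-1/80) - (110266 - 130983) = -5/8 - 1*(-20717) = -5/8 + 20717 = 165731/8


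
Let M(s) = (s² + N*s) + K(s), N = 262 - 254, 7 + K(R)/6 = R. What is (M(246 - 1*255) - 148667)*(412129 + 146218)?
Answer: -83056349638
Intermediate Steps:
K(R) = -42 + 6*R
N = 8
M(s) = -42 + s² + 14*s (M(s) = (s² + 8*s) + (-42 + 6*s) = -42 + s² + 14*s)
(M(246 - 1*255) - 148667)*(412129 + 146218) = ((-42 + (246 - 1*255)² + 14*(246 - 1*255)) - 148667)*(412129 + 146218) = ((-42 + (246 - 255)² + 14*(246 - 255)) - 148667)*558347 = ((-42 + (-9)² + 14*(-9)) - 148667)*558347 = ((-42 + 81 - 126) - 148667)*558347 = (-87 - 148667)*558347 = -148754*558347 = -83056349638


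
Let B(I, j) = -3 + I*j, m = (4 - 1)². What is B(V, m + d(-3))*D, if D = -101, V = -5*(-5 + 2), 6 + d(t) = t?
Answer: 303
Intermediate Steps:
d(t) = -6 + t
V = 15 (V = -5*(-3) = 15)
m = 9 (m = 3² = 9)
B(V, m + d(-3))*D = (-3 + 15*(9 + (-6 - 3)))*(-101) = (-3 + 15*(9 - 9))*(-101) = (-3 + 15*0)*(-101) = (-3 + 0)*(-101) = -3*(-101) = 303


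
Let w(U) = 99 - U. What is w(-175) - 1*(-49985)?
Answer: 50259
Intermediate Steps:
w(-175) - 1*(-49985) = (99 - 1*(-175)) - 1*(-49985) = (99 + 175) + 49985 = 274 + 49985 = 50259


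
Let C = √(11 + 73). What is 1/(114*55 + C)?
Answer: 1045/6552136 - √21/19656408 ≈ 0.00015926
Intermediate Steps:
C = 2*√21 (C = √84 = 2*√21 ≈ 9.1651)
1/(114*55 + C) = 1/(114*55 + 2*√21) = 1/(6270 + 2*√21)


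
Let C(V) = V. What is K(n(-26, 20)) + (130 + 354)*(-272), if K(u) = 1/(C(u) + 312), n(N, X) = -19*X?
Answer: -8952065/68 ≈ -1.3165e+5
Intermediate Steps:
K(u) = 1/(312 + u) (K(u) = 1/(u + 312) = 1/(312 + u))
K(n(-26, 20)) + (130 + 354)*(-272) = 1/(312 - 19*20) + (130 + 354)*(-272) = 1/(312 - 380) + 484*(-272) = 1/(-68) - 131648 = -1/68 - 131648 = -8952065/68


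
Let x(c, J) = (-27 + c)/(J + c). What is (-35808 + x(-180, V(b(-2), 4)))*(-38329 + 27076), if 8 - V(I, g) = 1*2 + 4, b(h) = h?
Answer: 71722312101/178 ≈ 4.0293e+8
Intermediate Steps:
V(I, g) = 2 (V(I, g) = 8 - (1*2 + 4) = 8 - (2 + 4) = 8 - 1*6 = 8 - 6 = 2)
x(c, J) = (-27 + c)/(J + c)
(-35808 + x(-180, V(b(-2), 4)))*(-38329 + 27076) = (-35808 + (-27 - 180)/(2 - 180))*(-38329 + 27076) = (-35808 - 207/(-178))*(-11253) = (-35808 - 1/178*(-207))*(-11253) = (-35808 + 207/178)*(-11253) = -6373617/178*(-11253) = 71722312101/178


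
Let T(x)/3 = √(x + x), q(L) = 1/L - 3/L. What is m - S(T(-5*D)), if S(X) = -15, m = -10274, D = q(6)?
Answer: -10259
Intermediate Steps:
q(L) = -2/L (q(L) = 1/L - 3/L = -2/L)
D = -⅓ (D = -2/6 = -2*⅙ = -⅓ ≈ -0.33333)
T(x) = 3*√2*√x (T(x) = 3*√(x + x) = 3*√(2*x) = 3*(√2*√x) = 3*√2*√x)
m - S(T(-5*D)) = -10274 - 1*(-15) = -10274 + 15 = -10259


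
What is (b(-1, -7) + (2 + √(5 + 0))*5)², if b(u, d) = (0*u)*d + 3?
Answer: 294 + 130*√5 ≈ 584.69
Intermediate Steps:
b(u, d) = 3 (b(u, d) = 0*d + 3 = 0 + 3 = 3)
(b(-1, -7) + (2 + √(5 + 0))*5)² = (3 + (2 + √(5 + 0))*5)² = (3 + (2 + √5)*5)² = (3 + (10 + 5*√5))² = (13 + 5*√5)²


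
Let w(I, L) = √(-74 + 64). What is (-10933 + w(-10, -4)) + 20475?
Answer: 9542 + I*√10 ≈ 9542.0 + 3.1623*I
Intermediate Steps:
w(I, L) = I*√10 (w(I, L) = √(-10) = I*√10)
(-10933 + w(-10, -4)) + 20475 = (-10933 + I*√10) + 20475 = 9542 + I*√10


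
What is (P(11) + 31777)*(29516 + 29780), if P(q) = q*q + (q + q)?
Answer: 1892728320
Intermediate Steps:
P(q) = q² + 2*q
(P(11) + 31777)*(29516 + 29780) = (11*(2 + 11) + 31777)*(29516 + 29780) = (11*13 + 31777)*59296 = (143 + 31777)*59296 = 31920*59296 = 1892728320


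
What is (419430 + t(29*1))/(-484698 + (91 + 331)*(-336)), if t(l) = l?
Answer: -419459/626490 ≈ -0.66954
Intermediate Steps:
(419430 + t(29*1))/(-484698 + (91 + 331)*(-336)) = (419430 + 29*1)/(-484698 + (91 + 331)*(-336)) = (419430 + 29)/(-484698 + 422*(-336)) = 419459/(-484698 - 141792) = 419459/(-626490) = 419459*(-1/626490) = -419459/626490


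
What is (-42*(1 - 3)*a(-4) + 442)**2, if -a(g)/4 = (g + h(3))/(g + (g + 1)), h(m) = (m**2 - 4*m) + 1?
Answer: 23716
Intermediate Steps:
h(m) = 1 + m**2 - 4*m
a(g) = -4*(-2 + g)/(1 + 2*g) (a(g) = -4*(g + (1 + 3**2 - 4*3))/(g + (g + 1)) = -4*(g + (1 + 9 - 12))/(g + (1 + g)) = -4*(g - 2)/(1 + 2*g) = -4*(-2 + g)/(1 + 2*g))
(-42*(1 - 3)*a(-4) + 442)**2 = (-42*(1 - 3)*4*(2 - 1*(-4))/(1 + 2*(-4)) + 442)**2 = (-(-84)*4*(2 + 4)/(1 - 8) + 442)**2 = (-(-84)*4*6/(-7) + 442)**2 = (-(-84)*4*(-1/7)*6 + 442)**2 = (-(-84)*(-24)/7 + 442)**2 = (-42*48/7 + 442)**2 = (-288 + 442)**2 = 154**2 = 23716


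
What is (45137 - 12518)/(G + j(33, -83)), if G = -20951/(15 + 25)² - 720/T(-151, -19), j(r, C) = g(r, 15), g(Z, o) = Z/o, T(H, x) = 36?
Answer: -17396800/16477 ≈ -1055.8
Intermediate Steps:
j(r, C) = r/15
G = -52951/1600 (G = -20951/(15 + 25)² - 720/36 = -20951/(40²) - 720*1/36 = -20951/1600 - 20 = -52951/1600 ≈ -33.094)
(45137 - 12518)/(G + j(33, -83)) = (45137 - 12518)/(-52951/1600 + (1/15)*33) = 32619/(-52951/1600 + 11/5) = 32619/(-49431/1600) = 32619*(-1600/49431) = -17396800/16477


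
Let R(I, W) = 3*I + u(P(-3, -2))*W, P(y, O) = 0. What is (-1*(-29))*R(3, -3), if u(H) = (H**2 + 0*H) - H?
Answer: 261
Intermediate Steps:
u(H) = H**2 - H (u(H) = (H**2 + 0) - H = H**2 - H)
R(I, W) = 3*I (R(I, W) = 3*I + (0*(-1 + 0))*W = 3*I + (0*(-1))*W = 3*I + 0*W = 3*I + 0 = 3*I)
(-1*(-29))*R(3, -3) = (-1*(-29))*(3*3) = 29*9 = 261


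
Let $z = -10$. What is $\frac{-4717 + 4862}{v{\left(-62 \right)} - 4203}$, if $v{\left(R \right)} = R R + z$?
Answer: $- \frac{145}{369} \approx -0.39295$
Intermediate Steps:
$v{\left(R \right)} = -10 + R^{2}$ ($v{\left(R \right)} = R R - 10 = R^{2} - 10 = -10 + R^{2}$)
$\frac{-4717 + 4862}{v{\left(-62 \right)} - 4203} = \frac{-4717 + 4862}{\left(-10 + \left(-62\right)^{2}\right) - 4203} = \frac{145}{\left(-10 + 3844\right) - 4203} = \frac{145}{3834 - 4203} = \frac{145}{-369} = 145 \left(- \frac{1}{369}\right) = - \frac{145}{369}$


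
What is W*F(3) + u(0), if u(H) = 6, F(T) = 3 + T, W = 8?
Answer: 54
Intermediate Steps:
W*F(3) + u(0) = 8*(3 + 3) + 6 = 8*6 + 6 = 48 + 6 = 54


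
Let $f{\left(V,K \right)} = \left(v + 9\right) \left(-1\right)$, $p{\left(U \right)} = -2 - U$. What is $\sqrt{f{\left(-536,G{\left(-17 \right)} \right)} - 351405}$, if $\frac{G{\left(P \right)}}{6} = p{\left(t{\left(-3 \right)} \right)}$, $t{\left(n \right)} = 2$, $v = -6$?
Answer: $4 i \sqrt{21963} \approx 592.8 i$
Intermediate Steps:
$G{\left(P \right)} = -24$ ($G{\left(P \right)} = 6 \left(-2 - 2\right) = 6 \left(-4\right) = -24$)
$f{\left(V,K \right)} = -3$ ($f{\left(V,K \right)} = \left(-6 + 9\right) \left(-1\right) = 3 \left(-1\right) = -3$)
$\sqrt{f{\left(-536,G{\left(-17 \right)} \right)} - 351405} = \sqrt{-3 - 351405} = \sqrt{-351408} = 4 i \sqrt{21963}$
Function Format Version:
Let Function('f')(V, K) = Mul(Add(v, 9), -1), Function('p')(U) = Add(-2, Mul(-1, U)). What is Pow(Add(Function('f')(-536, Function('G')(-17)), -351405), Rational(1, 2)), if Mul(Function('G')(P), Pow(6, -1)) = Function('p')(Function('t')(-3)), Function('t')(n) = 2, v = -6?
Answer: Mul(4, I, Pow(21963, Rational(1, 2))) ≈ Mul(592.80, I)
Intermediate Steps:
Function('G')(P) = -24 (Function('G')(P) = Mul(6, Add(-2, Mul(-1, 2))) = Mul(6, Add(-2, -2)) = Mul(6, -4) = -24)
Function('f')(V, K) = -3 (Function('f')(V, K) = Mul(Add(-6, 9), -1) = Mul(3, -1) = -3)
Pow(Add(Function('f')(-536, Function('G')(-17)), -351405), Rational(1, 2)) = Pow(Add(-3, -351405), Rational(1, 2)) = Pow(-351408, Rational(1, 2)) = Mul(4, I, Pow(21963, Rational(1, 2)))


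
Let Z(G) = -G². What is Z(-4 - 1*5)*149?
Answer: -12069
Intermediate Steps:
Z(-4 - 1*5)*149 = -(-4 - 1*5)²*149 = -(-4 - 5)²*149 = -1*(-9)²*149 = -1*81*149 = -81*149 = -12069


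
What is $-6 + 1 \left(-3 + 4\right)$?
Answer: $-5$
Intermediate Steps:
$-6 + 1 \left(-3 + 4\right) = -6 + 1 \cdot 1 = -6 + 1 = -5$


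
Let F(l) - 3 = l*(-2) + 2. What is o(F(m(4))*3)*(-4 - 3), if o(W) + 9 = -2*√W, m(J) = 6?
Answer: 63 + 14*I*√21 ≈ 63.0 + 64.156*I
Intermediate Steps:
F(l) = 5 - 2*l (F(l) = 3 + (l*(-2) + 2) = 3 + (-2*l + 2) = 3 + (2 - 2*l) = 5 - 2*l)
o(W) = -9 - 2*√W
o(F(m(4))*3)*(-4 - 3) = (-9 - 2*√3*√(5 - 2*6))*(-4 - 3) = (-9 - 2*√3*√(5 - 12))*(-7) = (-9 - 2*I*√21)*(-7) = 63 + 14*I*√21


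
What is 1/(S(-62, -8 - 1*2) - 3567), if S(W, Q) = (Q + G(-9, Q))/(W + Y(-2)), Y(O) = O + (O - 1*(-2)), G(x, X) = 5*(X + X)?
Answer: -32/114089 ≈ -0.00028048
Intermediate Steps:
G(x, X) = 10*X (G(x, X) = 5*(2*X) = 10*X)
Y(O) = 2 + 2*O (Y(O) = O + (O + 2) = O + (2 + O) = 2 + 2*O)
S(W, Q) = 11*Q/(-2 + W) (S(W, Q) = (Q + 10*Q)/(W + (2 + 2*(-2))) = (11*Q)/(W + (2 - 4)) = (11*Q)/(W - 2) = (11*Q)/(-2 + W) = 11*Q/(-2 + W))
1/(S(-62, -8 - 1*2) - 3567) = 1/(11*(-8 - 1*2)/(-2 - 62) - 3567) = 1/(11*(-8 - 2)/(-64) - 3567) = 1/(11*(-10)*(-1/64) - 3567) = 1/(55/32 - 3567) = 1/(-114089/32) = -32/114089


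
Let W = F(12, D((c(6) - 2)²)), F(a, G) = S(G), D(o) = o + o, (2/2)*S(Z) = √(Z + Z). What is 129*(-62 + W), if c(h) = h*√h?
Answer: -8514 + 1548*√6 ≈ -4722.2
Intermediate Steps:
c(h) = h^(3/2)
S(Z) = √2*√Z (S(Z) = √(Z + Z) = √(2*Z) = √2*√Z)
D(o) = 2*o
F(a, G) = √2*√G
W = -4 + 12*√6 (W = √2*√(2*(6^(3/2) - 2)²) = √2*√(2*(6*√6 - 2)²) = √2*√(2*(-2 + 6*√6)²) = √2*(√2*(-2 + 6*√6)) = -4 + 12*√6 ≈ 25.394)
129*(-62 + W) = 129*(-62 + (-4 + 12*√6)) = 129*(-66 + 12*√6) = -8514 + 1548*√6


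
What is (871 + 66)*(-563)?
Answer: -527531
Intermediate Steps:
(871 + 66)*(-563) = 937*(-563) = -527531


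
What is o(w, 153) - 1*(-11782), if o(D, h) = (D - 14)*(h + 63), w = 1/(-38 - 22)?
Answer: 43772/5 ≈ 8754.4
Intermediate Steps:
w = -1/60 (w = 1/(-60) = -1/60 ≈ -0.016667)
o(D, h) = (-14 + D)*(63 + h)
o(w, 153) - 1*(-11782) = (-882 - 14*153 + 63*(-1/60) - 1/60*153) - 1*(-11782) = (-882 - 2142 - 21/20 - 51/20) + 11782 = -15138/5 + 11782 = 43772/5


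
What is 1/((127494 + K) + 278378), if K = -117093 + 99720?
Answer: 1/388499 ≈ 2.5740e-6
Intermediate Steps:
K = -17373
1/((127494 + K) + 278378) = 1/((127494 - 17373) + 278378) = 1/(110121 + 278378) = 1/388499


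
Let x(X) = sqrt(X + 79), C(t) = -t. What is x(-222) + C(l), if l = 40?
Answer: -40 + I*sqrt(143) ≈ -40.0 + 11.958*I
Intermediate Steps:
x(X) = sqrt(79 + X)
x(-222) + C(l) = sqrt(79 - 222) - 1*40 = sqrt(-143) - 40 = I*sqrt(143) - 40 = -40 + I*sqrt(143)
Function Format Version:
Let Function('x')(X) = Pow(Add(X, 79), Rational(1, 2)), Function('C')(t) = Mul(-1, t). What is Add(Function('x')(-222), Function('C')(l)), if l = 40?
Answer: Add(-40, Mul(I, Pow(143, Rational(1, 2)))) ≈ Add(-40.000, Mul(11.958, I))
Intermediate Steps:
Function('x')(X) = Pow(Add(79, X), Rational(1, 2))
Add(Function('x')(-222), Function('C')(l)) = Add(Pow(Add(79, -222), Rational(1, 2)), Mul(-1, 40)) = Add(Pow(-143, Rational(1, 2)), -40) = Add(Mul(I, Pow(143, Rational(1, 2))), -40) = Add(-40, Mul(I, Pow(143, Rational(1, 2))))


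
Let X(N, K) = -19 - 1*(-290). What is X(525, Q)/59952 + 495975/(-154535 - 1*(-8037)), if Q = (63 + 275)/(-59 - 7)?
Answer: -14847496121/4391424048 ≈ -3.3810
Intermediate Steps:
Q = -169/33 (Q = 338/(-66) = 338*(-1/66) = -169/33 ≈ -5.1212)
X(N, K) = 271 (X(N, K) = -19 + 290 = 271)
X(525, Q)/59952 + 495975/(-154535 - 1*(-8037)) = 271/59952 + 495975/(-154535 - 1*(-8037)) = 271*(1/59952) + 495975/(-154535 + 8037) = 271/59952 + 495975/(-146498) = 271/59952 + 495975*(-1/146498) = 271/59952 - 495975/146498 = -14847496121/4391424048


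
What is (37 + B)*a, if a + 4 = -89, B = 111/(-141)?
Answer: -158286/47 ≈ -3367.8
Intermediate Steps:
B = -37/47 (B = 111*(-1/141) = -37/47 ≈ -0.78723)
a = -93 (a = -4 - 89 = -93)
(37 + B)*a = (37 - 37/47)*(-93) = (1702/47)*(-93) = -158286/47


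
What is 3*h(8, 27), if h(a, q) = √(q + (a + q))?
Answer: 3*√62 ≈ 23.622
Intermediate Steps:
h(a, q) = √(a + 2*q)
3*h(8, 27) = 3*√(8 + 2*27) = 3*√(8 + 54) = 3*√62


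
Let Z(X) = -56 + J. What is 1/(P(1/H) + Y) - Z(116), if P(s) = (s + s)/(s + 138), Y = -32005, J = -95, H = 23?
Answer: 15343993648/101615873 ≈ 151.00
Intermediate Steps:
P(s) = 2*s/(138 + s) (P(s) = (2*s)/(138 + s) = 2*s/(138 + s))
Z(X) = -151 (Z(X) = -56 - 95 = -151)
1/(P(1/H) + Y) - Z(116) = 1/(2/(23*(138 + 1/23)) - 32005) - 1*(-151) = 1/(2*(1/23)/(138 + 1/23) - 32005) + 151 = 1/(2*(1/23)/(3175/23) - 32005) + 151 = 1/(2*(1/23)*(23/3175) - 32005) + 151 = 1/(2/3175 - 32005) + 151 = 1/(-101615873/3175) + 151 = -3175/101615873 + 151 = 15343993648/101615873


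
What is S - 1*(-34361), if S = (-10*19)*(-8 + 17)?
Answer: 32651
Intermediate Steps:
S = -1710 (S = -190*9 = -1710)
S - 1*(-34361) = -1710 - 1*(-34361) = -1710 + 34361 = 32651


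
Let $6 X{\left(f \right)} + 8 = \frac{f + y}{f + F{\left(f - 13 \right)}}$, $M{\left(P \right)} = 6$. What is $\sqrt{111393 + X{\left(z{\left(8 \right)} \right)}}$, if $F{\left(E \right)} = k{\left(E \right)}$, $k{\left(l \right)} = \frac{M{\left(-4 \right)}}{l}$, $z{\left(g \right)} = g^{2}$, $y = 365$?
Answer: $\frac{\sqrt{1191111876555}}{3270} \approx 333.76$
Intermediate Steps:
$k{\left(l \right)} = \frac{6}{l}$
$F{\left(E \right)} = \frac{6}{E}$
$X{\left(f \right)} = - \frac{4}{3} + \frac{365 + f}{6 \left(f + \frac{6}{-13 + f}\right)}$ ($X{\left(f \right)} = - \frac{4}{3} + \frac{\left(f + 365\right) \frac{1}{f + \frac{6}{f - 13}}}{6} = - \frac{4}{3} + \frac{\left(365 + f\right) \frac{1}{f + \frac{6}{-13 + f}}}{6} = - \frac{4}{3} + \frac{\frac{1}{f + \frac{6}{-13 + f}} \left(365 + f\right)}{6} = - \frac{4}{3} + \frac{365 + f}{6 \left(f + \frac{6}{-13 + f}\right)}$)
$\sqrt{111393 + X{\left(z{\left(8 \right)} \right)}} = \sqrt{111393 + \frac{-48 - \left(-365 + 7 \cdot 8^{2}\right) \left(-13 + 8^{2}\right)}{6 \left(6 + 8^{2} \left(-13 + 8^{2}\right)\right)}} = \sqrt{111393 + \frac{-48 - \left(-365 + 7 \cdot 64\right) \left(-13 + 64\right)}{6 \left(6 + 64 \left(-13 + 64\right)\right)}} = \sqrt{111393 + \frac{-48 - \left(-365 + 448\right) 51}{6 \left(6 + 64 \cdot 51\right)}} = \sqrt{111393 + \frac{-48 - 83 \cdot 51}{6 \left(6 + 3264\right)}} = \sqrt{111393 + \frac{-48 - 4233}{6 \cdot 3270}} = \sqrt{111393 + \frac{1}{6} \cdot \frac{1}{3270} \left(-4281\right)} = \sqrt{111393 - \frac{1427}{6540}} = \sqrt{\frac{728508793}{6540}} = \frac{\sqrt{1191111876555}}{3270}$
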